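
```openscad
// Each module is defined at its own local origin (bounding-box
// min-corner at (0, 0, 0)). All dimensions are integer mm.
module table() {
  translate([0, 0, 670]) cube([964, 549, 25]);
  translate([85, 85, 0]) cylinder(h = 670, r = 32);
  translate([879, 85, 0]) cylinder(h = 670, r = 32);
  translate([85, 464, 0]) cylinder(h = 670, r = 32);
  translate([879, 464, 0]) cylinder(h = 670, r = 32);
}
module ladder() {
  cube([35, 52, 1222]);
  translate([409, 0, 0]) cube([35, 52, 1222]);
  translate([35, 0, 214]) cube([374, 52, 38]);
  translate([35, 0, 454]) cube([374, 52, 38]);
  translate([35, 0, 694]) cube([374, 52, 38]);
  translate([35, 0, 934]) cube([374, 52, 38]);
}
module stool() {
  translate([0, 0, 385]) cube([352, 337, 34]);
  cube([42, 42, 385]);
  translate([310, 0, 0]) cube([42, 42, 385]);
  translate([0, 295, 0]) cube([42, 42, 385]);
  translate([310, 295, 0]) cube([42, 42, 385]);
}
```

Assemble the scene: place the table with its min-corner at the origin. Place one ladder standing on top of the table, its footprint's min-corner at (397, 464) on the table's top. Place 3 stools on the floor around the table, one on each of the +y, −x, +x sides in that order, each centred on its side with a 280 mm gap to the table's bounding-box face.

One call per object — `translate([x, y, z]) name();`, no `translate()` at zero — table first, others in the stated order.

table();
translate([397, 464, 695]) ladder();
translate([306, 829, 0]) stool();
translate([-632, 106, 0]) stool();
translate([1244, 106, 0]) stool();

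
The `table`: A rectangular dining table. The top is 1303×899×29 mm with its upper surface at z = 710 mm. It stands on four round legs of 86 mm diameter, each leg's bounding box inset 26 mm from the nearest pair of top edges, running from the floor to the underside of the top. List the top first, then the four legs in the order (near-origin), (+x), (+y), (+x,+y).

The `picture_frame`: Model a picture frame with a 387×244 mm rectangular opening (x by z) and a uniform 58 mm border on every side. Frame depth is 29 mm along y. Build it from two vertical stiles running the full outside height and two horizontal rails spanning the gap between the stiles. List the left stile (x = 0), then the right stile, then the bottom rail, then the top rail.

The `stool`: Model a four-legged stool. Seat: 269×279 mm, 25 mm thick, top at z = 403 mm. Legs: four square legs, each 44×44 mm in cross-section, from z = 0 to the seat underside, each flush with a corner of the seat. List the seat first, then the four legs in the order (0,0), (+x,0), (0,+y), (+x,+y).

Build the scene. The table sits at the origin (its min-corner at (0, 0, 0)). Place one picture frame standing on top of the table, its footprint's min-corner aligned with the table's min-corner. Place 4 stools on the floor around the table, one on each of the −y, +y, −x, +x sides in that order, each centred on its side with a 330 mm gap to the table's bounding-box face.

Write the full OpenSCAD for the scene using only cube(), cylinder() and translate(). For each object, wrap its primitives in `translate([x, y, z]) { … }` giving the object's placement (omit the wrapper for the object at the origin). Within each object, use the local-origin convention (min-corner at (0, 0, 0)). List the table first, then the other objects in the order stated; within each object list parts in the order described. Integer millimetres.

translate([0, 0, 681]) cube([1303, 899, 29]);
translate([69, 69, 0]) cylinder(h = 681, r = 43);
translate([1234, 69, 0]) cylinder(h = 681, r = 43);
translate([69, 830, 0]) cylinder(h = 681, r = 43);
translate([1234, 830, 0]) cylinder(h = 681, r = 43);
translate([0, 0, 710]) {
  cube([58, 29, 360]);
  translate([445, 0, 0]) cube([58, 29, 360]);
  translate([58, 0, 0]) cube([387, 29, 58]);
  translate([58, 0, 302]) cube([387, 29, 58]);
}
translate([517, -609, 0]) {
  translate([0, 0, 378]) cube([269, 279, 25]);
  cube([44, 44, 378]);
  translate([225, 0, 0]) cube([44, 44, 378]);
  translate([0, 235, 0]) cube([44, 44, 378]);
  translate([225, 235, 0]) cube([44, 44, 378]);
}
translate([517, 1229, 0]) {
  translate([0, 0, 378]) cube([269, 279, 25]);
  cube([44, 44, 378]);
  translate([225, 0, 0]) cube([44, 44, 378]);
  translate([0, 235, 0]) cube([44, 44, 378]);
  translate([225, 235, 0]) cube([44, 44, 378]);
}
translate([-599, 310, 0]) {
  translate([0, 0, 378]) cube([269, 279, 25]);
  cube([44, 44, 378]);
  translate([225, 0, 0]) cube([44, 44, 378]);
  translate([0, 235, 0]) cube([44, 44, 378]);
  translate([225, 235, 0]) cube([44, 44, 378]);
}
translate([1633, 310, 0]) {
  translate([0, 0, 378]) cube([269, 279, 25]);
  cube([44, 44, 378]);
  translate([225, 0, 0]) cube([44, 44, 378]);
  translate([0, 235, 0]) cube([44, 44, 378]);
  translate([225, 235, 0]) cube([44, 44, 378]);
}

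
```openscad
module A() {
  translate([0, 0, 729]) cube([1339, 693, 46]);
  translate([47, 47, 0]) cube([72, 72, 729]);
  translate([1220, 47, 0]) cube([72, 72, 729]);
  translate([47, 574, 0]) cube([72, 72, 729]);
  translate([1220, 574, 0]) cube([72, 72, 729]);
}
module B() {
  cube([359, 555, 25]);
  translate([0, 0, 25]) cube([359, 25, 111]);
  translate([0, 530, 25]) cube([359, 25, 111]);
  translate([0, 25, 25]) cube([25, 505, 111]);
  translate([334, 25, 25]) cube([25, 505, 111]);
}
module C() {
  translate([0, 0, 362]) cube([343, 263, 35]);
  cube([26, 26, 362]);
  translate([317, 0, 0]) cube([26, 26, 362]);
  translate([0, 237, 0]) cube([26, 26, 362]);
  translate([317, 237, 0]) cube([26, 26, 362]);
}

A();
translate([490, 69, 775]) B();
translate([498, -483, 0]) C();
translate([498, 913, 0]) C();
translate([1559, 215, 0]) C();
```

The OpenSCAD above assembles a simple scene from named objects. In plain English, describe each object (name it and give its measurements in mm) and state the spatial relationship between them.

A is a table: top 1339 mm (x) × 693 mm (y), 46 mm thick, upper face at z = 775 mm, on four 72×72 mm square legs, each inset 47 mm from the nearest pair of top edges, running from z = 0 to the bottom of the top.

B is an open-topped rectangular box: outside dimensions 359×555×136 mm, with a uniform wall and base thickness of 25 mm. The base is a full 359×555 slab on the floor; four walls sit on top of the base. The front and back walls (the −y and +y sides) span the full width; the two side walls fit between them.

C is a four-legged stool. The seat is 343×263 mm, 35 mm thick, top at z = 397 mm. It stands on four square legs, each 26×26 mm in cross-section, from z = 0 to the seat underside, each flush with a corner of the seat.

The open box is on top of the table, centred. Three stools sit around the table at the −y, +y, +x sides.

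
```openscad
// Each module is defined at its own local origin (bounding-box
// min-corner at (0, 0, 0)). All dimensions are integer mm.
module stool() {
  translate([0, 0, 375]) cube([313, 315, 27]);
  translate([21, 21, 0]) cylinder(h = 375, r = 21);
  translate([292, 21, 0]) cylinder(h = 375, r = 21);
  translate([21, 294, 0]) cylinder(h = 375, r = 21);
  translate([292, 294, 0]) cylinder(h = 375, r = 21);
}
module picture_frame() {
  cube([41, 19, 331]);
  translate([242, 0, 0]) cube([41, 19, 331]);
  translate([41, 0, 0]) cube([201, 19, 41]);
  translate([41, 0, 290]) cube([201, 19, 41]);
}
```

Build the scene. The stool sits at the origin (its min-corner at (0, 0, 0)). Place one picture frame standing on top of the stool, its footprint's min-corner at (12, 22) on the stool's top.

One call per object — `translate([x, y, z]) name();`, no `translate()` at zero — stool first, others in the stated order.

stool();
translate([12, 22, 402]) picture_frame();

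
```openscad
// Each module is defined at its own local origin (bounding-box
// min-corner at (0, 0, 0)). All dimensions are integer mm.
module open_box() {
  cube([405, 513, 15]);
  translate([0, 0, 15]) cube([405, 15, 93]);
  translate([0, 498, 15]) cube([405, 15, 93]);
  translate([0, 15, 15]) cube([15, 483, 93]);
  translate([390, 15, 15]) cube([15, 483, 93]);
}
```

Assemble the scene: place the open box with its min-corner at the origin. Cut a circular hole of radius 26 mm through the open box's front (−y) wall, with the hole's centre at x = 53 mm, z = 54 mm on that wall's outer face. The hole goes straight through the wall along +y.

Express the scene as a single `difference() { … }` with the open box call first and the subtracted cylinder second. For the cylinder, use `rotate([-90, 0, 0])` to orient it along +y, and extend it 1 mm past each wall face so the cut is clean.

difference() {
  open_box();
  translate([53, -1, 54]) rotate([-90, 0, 0]) cylinder(h = 17, r = 26);
}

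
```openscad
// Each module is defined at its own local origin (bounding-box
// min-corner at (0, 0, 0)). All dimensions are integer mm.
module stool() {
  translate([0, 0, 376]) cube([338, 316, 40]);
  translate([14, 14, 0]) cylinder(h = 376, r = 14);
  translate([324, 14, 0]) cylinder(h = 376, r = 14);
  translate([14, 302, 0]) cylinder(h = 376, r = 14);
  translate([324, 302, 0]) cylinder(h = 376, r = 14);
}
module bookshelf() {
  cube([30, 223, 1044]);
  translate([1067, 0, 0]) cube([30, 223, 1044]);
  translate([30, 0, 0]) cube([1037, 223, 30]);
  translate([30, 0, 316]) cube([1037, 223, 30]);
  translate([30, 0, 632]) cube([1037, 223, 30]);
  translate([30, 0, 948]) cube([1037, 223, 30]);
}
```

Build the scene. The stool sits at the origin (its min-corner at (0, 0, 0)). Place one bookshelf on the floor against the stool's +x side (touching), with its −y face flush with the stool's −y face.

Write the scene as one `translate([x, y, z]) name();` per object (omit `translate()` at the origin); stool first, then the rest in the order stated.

stool();
translate([338, 0, 0]) bookshelf();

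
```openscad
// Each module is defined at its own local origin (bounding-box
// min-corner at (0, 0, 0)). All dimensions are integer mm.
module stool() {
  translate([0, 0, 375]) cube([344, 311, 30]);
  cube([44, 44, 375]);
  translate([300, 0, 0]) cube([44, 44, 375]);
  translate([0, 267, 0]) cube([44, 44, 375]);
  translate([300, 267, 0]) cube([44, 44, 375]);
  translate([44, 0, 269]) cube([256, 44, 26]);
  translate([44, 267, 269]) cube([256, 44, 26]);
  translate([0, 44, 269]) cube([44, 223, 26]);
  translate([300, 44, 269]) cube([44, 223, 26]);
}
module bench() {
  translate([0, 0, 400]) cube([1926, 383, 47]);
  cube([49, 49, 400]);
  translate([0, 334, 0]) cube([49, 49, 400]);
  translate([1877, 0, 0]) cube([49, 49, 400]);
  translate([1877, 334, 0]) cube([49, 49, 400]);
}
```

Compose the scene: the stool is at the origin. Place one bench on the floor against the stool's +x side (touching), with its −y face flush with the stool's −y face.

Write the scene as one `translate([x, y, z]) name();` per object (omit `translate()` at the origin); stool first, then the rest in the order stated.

stool();
translate([344, 0, 0]) bench();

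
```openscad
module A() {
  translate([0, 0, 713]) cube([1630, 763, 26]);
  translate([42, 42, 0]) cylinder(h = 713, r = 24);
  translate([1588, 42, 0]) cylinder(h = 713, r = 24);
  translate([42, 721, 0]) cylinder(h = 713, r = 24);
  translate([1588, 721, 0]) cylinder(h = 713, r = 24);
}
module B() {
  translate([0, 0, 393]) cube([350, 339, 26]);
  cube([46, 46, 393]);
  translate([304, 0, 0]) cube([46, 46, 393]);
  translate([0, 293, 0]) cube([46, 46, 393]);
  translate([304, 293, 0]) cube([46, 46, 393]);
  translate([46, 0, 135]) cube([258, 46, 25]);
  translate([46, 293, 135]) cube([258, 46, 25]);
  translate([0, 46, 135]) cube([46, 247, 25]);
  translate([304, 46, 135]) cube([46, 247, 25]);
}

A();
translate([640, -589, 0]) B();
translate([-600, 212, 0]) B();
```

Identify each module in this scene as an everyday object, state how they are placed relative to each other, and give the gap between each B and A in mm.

A is a table. B is a stool. Two stools sit around the table at the −y, −x sides. The gap between each stool and the table is 250 mm.

Each stool's nearest face is 250 mm from the table's bounding box.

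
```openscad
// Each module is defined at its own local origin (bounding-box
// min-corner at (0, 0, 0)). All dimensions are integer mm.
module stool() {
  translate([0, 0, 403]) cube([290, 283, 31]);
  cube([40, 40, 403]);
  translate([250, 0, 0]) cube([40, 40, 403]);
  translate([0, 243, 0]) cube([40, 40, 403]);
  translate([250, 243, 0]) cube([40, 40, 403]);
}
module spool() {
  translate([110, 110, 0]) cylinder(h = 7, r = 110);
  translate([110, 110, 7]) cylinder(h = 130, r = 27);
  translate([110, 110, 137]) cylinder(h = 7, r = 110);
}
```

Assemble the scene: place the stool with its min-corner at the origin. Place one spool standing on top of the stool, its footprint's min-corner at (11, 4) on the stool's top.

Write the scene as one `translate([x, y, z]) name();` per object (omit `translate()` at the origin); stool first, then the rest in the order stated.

stool();
translate([11, 4, 434]) spool();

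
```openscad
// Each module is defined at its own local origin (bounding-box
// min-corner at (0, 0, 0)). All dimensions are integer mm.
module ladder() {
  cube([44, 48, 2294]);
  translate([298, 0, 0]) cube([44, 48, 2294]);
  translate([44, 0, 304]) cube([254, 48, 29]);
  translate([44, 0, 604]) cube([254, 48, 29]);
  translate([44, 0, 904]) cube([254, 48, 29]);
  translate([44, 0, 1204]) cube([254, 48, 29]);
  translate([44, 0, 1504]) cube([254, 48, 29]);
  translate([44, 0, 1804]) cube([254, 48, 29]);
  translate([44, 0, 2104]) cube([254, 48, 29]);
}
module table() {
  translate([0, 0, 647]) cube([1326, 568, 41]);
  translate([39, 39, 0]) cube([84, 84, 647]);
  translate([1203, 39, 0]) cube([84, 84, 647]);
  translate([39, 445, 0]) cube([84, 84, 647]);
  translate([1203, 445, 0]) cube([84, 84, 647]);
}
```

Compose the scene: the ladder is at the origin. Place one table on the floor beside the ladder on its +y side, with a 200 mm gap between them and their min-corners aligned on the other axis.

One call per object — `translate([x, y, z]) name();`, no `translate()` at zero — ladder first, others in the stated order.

ladder();
translate([0, 248, 0]) table();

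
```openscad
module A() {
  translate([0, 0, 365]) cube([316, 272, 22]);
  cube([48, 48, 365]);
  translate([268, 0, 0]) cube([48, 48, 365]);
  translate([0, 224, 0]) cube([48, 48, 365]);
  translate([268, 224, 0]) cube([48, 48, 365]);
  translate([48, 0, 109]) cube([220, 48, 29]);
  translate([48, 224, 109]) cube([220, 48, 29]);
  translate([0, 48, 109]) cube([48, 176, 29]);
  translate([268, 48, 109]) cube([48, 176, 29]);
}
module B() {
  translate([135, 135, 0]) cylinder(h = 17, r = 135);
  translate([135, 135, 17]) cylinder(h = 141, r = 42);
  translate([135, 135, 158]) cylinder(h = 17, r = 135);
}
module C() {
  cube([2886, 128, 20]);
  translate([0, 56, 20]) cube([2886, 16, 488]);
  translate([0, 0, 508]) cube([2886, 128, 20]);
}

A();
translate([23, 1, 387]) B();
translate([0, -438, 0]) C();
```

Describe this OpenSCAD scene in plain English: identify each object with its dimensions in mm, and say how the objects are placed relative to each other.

A is a four-legged stool. The seat is 316×272 mm, 22 mm thick, top at z = 387 mm. It stands on four square legs, each 48×48 mm in cross-section, from z = 0 to the seat underside, each flush with a corner of the seat. Four stretchers, 48 mm wide and 29 mm tall, connect adjacent legs with their undersides at z = 109 mm, each running between the inner faces of the legs it joins and aligned with the legs' outer faces on the other axis.

B is a spool: two coaxial disc flanges of radius 135 mm and thickness 17 mm, joined by a core cylinder of radius 42 mm and height 141 mm. The lower flange rests on z = 0 and the three cylinders share a vertical axis.

C is an I-beam lying along x, 2886 mm long. Overall section height 528 mm. Two flanges 128 mm wide (y) and 20 mm thick, one on the floor and one at the top; a web 16 mm thick runs between them, centred on the flange width.

The spool is on top of the stool, centred. The I-beam is on the floor beside the stool on its −y side.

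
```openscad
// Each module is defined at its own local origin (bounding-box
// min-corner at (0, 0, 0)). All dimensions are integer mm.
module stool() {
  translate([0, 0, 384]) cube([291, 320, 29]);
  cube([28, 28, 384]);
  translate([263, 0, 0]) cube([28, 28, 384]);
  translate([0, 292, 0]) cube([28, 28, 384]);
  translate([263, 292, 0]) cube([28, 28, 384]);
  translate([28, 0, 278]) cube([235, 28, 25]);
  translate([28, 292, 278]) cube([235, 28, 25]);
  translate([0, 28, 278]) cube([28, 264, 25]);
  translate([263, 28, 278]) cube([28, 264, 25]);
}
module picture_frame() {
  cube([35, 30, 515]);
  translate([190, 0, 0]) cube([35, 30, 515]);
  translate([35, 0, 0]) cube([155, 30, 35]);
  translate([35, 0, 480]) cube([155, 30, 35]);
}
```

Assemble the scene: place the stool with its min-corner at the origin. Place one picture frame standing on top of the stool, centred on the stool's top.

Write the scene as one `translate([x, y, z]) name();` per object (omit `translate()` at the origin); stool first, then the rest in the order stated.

stool();
translate([33, 145, 413]) picture_frame();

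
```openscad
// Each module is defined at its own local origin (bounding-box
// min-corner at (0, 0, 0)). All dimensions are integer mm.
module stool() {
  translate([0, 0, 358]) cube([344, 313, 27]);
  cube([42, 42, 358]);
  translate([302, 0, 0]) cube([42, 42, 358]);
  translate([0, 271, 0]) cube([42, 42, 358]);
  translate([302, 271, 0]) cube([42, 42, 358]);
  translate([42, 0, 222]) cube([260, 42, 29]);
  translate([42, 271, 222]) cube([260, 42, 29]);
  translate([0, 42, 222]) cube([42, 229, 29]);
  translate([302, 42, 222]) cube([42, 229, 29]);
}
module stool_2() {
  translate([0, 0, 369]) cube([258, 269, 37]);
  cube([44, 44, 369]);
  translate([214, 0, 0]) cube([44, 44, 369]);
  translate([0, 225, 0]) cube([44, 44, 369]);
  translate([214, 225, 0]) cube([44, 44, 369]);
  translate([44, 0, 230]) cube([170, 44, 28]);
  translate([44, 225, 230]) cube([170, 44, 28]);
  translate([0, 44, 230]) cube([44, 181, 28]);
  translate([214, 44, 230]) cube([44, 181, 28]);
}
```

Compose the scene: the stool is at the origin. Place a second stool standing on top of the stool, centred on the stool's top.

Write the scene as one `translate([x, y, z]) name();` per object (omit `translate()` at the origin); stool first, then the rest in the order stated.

stool();
translate([43, 22, 385]) stool_2();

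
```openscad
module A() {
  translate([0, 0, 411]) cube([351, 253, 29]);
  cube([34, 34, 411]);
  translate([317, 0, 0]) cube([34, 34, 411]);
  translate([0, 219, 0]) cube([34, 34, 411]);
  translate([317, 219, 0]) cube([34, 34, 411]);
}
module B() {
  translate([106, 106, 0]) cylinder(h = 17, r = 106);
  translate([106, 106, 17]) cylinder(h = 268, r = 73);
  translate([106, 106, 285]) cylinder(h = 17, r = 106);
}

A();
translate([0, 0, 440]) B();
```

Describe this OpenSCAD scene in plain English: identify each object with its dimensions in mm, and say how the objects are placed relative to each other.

A is a four-legged stool. The seat is a 351×253×29 mm slab whose top surface is at z = 440 mm; four square legs, each 34×34 mm in cross-section, run from the floor (z = 0) to the underside of the seat, each flush with a corner of the seat.

B is a spool: two coaxial disc flanges of radius 106 mm and thickness 17 mm, joined by a core cylinder of radius 73 mm and height 268 mm. The lower flange rests on z = 0 and the three cylinders share a vertical axis.

The spool is on top of the stool.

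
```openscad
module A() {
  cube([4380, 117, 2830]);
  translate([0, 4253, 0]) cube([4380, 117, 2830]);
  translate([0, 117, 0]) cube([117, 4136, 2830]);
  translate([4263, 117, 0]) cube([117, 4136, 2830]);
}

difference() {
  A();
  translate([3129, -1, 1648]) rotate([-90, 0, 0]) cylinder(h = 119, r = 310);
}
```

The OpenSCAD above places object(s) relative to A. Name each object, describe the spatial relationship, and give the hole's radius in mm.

A is a house frame. The house frame has a circular hole through its front wall. The hole's radius is 310 mm.

The subtracted cylinder has r = 310 mm.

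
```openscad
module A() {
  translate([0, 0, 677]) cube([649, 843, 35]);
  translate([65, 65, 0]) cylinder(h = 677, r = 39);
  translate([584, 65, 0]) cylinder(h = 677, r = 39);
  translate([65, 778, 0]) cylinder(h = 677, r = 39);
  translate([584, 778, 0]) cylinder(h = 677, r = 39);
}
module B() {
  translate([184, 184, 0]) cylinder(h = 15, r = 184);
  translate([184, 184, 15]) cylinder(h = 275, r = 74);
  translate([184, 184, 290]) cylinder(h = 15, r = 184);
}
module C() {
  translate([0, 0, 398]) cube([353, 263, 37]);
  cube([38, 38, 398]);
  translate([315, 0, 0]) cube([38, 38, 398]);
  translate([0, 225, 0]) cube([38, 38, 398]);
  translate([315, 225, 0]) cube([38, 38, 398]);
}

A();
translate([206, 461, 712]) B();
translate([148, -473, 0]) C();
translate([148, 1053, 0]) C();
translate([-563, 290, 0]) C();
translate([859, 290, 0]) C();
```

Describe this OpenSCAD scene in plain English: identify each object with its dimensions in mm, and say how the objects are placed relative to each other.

A is a table with a 649×843 mm rectangular top, 35 mm thick, top surface at z = 712 mm, supported by four round legs of 78 mm diameter, each leg's bounding box inset 26 mm from the nearest pair of top edges, running from the floor.

B is a spool: two coaxial disc flanges of radius 184 mm and thickness 15 mm, joined by a core cylinder of radius 74 mm and height 275 mm. The lower flange rests on z = 0 and the three cylinders share a vertical axis.

C is a four-legged stool. The seat is a 353×263×37 mm slab whose top surface is at z = 435 mm; four square legs, each 38×38 mm in cross-section, run from the floor (z = 0) to the underside of the seat, each flush with a corner of the seat.

The spool is on top of the table. Four stools sit around the table at the −y, +y, −x, +x sides.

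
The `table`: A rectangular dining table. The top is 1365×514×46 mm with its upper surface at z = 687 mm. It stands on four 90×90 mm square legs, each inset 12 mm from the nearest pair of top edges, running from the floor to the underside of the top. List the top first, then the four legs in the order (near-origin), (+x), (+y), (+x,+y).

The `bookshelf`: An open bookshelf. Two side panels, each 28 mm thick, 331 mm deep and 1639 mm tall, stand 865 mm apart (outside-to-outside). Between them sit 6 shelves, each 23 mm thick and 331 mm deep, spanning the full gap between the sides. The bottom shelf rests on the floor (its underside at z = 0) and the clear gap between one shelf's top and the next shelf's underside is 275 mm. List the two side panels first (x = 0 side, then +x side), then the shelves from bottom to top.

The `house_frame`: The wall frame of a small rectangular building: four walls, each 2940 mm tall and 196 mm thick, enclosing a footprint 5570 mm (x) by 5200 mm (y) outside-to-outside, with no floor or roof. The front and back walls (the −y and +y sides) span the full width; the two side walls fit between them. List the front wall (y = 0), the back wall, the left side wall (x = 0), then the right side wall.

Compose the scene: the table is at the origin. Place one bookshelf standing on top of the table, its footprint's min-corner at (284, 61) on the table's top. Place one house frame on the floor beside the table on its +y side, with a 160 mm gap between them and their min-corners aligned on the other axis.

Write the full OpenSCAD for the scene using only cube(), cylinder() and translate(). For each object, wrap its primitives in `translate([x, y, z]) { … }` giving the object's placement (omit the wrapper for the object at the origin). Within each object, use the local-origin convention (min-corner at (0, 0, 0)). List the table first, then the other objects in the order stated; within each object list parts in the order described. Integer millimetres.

translate([0, 0, 641]) cube([1365, 514, 46]);
translate([12, 12, 0]) cube([90, 90, 641]);
translate([1263, 12, 0]) cube([90, 90, 641]);
translate([12, 412, 0]) cube([90, 90, 641]);
translate([1263, 412, 0]) cube([90, 90, 641]);
translate([284, 61, 687]) {
  cube([28, 331, 1639]);
  translate([837, 0, 0]) cube([28, 331, 1639]);
  translate([28, 0, 0]) cube([809, 331, 23]);
  translate([28, 0, 298]) cube([809, 331, 23]);
  translate([28, 0, 596]) cube([809, 331, 23]);
  translate([28, 0, 894]) cube([809, 331, 23]);
  translate([28, 0, 1192]) cube([809, 331, 23]);
  translate([28, 0, 1490]) cube([809, 331, 23]);
}
translate([0, 674, 0]) {
  cube([5570, 196, 2940]);
  translate([0, 5004, 0]) cube([5570, 196, 2940]);
  translate([0, 196, 0]) cube([196, 4808, 2940]);
  translate([5374, 196, 0]) cube([196, 4808, 2940]);
}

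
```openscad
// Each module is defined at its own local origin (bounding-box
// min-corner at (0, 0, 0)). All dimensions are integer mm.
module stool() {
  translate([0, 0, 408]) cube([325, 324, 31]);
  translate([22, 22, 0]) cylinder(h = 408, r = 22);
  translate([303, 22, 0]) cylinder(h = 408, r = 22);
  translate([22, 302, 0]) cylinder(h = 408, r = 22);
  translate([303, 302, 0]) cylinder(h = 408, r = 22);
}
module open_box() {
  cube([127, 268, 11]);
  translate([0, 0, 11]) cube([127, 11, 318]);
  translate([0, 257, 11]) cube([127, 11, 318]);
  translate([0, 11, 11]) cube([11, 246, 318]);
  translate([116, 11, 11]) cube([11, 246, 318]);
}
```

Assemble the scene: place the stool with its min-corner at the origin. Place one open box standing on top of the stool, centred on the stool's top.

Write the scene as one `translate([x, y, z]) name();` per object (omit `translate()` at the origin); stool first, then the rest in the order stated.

stool();
translate([99, 28, 439]) open_box();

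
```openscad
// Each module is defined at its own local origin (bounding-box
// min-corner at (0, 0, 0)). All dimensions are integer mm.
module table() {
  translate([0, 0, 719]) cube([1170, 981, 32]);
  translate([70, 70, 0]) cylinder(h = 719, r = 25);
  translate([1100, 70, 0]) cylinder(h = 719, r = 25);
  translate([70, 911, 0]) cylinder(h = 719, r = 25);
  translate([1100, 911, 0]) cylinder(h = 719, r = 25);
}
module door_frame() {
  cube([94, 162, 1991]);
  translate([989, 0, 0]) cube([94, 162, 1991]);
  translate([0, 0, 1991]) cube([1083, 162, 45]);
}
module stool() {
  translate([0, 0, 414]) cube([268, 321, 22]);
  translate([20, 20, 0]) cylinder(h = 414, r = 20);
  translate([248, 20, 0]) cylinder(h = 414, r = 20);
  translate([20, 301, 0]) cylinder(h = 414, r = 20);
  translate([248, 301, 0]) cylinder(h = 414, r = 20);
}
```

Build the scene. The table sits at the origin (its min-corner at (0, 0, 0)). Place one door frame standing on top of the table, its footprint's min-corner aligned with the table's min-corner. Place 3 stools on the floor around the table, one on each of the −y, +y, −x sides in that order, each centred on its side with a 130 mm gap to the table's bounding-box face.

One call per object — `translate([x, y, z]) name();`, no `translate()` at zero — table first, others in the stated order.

table();
translate([0, 0, 751]) door_frame();
translate([451, -451, 0]) stool();
translate([451, 1111, 0]) stool();
translate([-398, 330, 0]) stool();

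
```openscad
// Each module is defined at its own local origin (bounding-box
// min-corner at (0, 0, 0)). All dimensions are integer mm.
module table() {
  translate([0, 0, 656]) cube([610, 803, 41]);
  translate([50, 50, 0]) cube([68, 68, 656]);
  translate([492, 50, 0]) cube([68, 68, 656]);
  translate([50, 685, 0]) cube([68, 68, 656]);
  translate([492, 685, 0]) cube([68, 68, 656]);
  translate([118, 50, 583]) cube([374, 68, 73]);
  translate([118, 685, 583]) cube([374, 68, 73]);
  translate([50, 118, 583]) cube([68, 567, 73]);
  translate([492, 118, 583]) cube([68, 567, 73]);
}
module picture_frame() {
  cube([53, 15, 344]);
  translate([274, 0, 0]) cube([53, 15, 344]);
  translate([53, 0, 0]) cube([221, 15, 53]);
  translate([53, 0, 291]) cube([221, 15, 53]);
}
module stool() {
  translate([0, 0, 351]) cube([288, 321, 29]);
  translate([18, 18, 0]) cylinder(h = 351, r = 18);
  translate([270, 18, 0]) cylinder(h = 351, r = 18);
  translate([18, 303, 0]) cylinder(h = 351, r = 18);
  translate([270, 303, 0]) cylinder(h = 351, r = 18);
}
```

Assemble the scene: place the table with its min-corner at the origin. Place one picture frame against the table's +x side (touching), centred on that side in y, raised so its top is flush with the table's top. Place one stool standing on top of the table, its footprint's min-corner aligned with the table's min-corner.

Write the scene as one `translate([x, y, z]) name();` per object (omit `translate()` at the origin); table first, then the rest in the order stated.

table();
translate([610, 394, 353]) picture_frame();
translate([0, 0, 697]) stool();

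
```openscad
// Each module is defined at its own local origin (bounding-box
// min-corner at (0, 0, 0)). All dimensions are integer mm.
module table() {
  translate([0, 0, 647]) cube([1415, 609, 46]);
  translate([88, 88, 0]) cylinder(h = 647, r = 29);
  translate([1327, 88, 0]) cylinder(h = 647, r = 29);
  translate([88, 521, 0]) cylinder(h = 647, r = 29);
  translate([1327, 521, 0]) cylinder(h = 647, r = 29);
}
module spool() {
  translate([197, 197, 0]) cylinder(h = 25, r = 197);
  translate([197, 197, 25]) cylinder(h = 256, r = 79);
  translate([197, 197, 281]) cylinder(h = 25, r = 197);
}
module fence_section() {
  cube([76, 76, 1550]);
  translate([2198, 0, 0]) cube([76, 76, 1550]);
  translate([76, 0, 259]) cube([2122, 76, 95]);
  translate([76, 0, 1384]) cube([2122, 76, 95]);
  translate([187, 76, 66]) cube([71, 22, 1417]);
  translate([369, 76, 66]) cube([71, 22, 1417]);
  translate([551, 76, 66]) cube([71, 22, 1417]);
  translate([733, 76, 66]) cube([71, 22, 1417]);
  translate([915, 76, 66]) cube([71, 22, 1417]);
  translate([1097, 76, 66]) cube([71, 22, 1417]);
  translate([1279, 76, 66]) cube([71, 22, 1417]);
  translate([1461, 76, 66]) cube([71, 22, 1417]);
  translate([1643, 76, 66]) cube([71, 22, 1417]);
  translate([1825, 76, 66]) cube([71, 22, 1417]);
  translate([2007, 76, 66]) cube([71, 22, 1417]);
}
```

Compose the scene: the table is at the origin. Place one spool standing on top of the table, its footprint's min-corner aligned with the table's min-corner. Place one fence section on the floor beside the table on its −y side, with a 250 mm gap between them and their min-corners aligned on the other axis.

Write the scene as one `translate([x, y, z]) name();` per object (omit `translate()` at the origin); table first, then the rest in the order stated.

table();
translate([0, 0, 693]) spool();
translate([0, -348, 0]) fence_section();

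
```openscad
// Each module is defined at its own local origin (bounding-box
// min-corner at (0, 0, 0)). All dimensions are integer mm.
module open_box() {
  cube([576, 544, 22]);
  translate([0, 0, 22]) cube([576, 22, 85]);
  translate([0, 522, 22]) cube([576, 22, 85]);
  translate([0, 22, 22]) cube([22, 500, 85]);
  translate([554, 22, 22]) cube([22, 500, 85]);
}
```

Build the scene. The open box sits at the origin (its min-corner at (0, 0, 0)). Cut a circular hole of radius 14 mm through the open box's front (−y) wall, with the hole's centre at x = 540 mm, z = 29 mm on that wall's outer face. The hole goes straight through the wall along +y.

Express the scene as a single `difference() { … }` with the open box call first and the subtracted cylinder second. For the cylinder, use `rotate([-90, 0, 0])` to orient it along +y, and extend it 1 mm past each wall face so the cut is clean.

difference() {
  open_box();
  translate([540, -1, 29]) rotate([-90, 0, 0]) cylinder(h = 24, r = 14);
}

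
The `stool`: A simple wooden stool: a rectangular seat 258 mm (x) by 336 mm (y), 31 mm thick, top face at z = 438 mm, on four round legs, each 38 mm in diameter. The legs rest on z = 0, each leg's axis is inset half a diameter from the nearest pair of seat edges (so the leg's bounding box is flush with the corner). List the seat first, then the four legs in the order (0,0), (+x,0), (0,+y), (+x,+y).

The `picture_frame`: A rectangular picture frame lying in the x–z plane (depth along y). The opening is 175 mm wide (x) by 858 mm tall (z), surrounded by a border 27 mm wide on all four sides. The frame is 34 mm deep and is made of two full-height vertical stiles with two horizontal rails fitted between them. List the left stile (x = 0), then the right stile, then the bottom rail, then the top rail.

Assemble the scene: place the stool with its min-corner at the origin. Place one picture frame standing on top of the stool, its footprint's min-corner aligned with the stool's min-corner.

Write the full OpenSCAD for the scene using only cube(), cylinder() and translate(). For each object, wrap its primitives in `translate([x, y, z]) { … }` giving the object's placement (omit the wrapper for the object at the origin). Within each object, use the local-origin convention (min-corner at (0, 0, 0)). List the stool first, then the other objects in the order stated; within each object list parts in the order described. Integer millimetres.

translate([0, 0, 407]) cube([258, 336, 31]);
translate([19, 19, 0]) cylinder(h = 407, r = 19);
translate([239, 19, 0]) cylinder(h = 407, r = 19);
translate([19, 317, 0]) cylinder(h = 407, r = 19);
translate([239, 317, 0]) cylinder(h = 407, r = 19);
translate([0, 0, 438]) {
  cube([27, 34, 912]);
  translate([202, 0, 0]) cube([27, 34, 912]);
  translate([27, 0, 0]) cube([175, 34, 27]);
  translate([27, 0, 885]) cube([175, 34, 27]);
}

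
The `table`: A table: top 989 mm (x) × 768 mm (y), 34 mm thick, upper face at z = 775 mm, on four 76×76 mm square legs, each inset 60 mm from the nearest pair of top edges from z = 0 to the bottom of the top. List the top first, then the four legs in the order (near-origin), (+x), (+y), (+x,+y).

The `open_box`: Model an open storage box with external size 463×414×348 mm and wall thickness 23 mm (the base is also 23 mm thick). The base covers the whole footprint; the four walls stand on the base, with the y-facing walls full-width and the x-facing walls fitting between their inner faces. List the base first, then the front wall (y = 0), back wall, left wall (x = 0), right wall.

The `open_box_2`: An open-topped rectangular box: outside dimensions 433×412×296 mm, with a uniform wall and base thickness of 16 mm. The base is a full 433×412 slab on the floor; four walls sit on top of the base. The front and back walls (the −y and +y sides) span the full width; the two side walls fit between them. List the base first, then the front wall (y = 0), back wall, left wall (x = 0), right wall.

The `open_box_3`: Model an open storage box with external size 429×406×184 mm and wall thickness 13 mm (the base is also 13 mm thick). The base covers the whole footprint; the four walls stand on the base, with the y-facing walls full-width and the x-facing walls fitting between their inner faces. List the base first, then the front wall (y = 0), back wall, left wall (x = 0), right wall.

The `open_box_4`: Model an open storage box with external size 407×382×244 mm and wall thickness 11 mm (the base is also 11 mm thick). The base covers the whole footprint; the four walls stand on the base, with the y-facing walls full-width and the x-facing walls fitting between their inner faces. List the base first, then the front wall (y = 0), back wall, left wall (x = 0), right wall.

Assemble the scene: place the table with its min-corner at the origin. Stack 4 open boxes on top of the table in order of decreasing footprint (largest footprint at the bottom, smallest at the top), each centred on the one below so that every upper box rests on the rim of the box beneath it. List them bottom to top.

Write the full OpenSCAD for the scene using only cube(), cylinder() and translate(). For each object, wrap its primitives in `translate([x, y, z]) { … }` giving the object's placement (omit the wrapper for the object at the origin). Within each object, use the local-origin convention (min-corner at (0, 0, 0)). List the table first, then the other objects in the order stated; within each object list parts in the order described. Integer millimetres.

translate([0, 0, 741]) cube([989, 768, 34]);
translate([60, 60, 0]) cube([76, 76, 741]);
translate([853, 60, 0]) cube([76, 76, 741]);
translate([60, 632, 0]) cube([76, 76, 741]);
translate([853, 632, 0]) cube([76, 76, 741]);
translate([263, 177, 775]) {
  cube([463, 414, 23]);
  translate([0, 0, 23]) cube([463, 23, 325]);
  translate([0, 391, 23]) cube([463, 23, 325]);
  translate([0, 23, 23]) cube([23, 368, 325]);
  translate([440, 23, 23]) cube([23, 368, 325]);
}
translate([278, 178, 1123]) {
  cube([433, 412, 16]);
  translate([0, 0, 16]) cube([433, 16, 280]);
  translate([0, 396, 16]) cube([433, 16, 280]);
  translate([0, 16, 16]) cube([16, 380, 280]);
  translate([417, 16, 16]) cube([16, 380, 280]);
}
translate([280, 181, 1419]) {
  cube([429, 406, 13]);
  translate([0, 0, 13]) cube([429, 13, 171]);
  translate([0, 393, 13]) cube([429, 13, 171]);
  translate([0, 13, 13]) cube([13, 380, 171]);
  translate([416, 13, 13]) cube([13, 380, 171]);
}
translate([291, 193, 1603]) {
  cube([407, 382, 11]);
  translate([0, 0, 11]) cube([407, 11, 233]);
  translate([0, 371, 11]) cube([407, 11, 233]);
  translate([0, 11, 11]) cube([11, 360, 233]);
  translate([396, 11, 11]) cube([11, 360, 233]);
}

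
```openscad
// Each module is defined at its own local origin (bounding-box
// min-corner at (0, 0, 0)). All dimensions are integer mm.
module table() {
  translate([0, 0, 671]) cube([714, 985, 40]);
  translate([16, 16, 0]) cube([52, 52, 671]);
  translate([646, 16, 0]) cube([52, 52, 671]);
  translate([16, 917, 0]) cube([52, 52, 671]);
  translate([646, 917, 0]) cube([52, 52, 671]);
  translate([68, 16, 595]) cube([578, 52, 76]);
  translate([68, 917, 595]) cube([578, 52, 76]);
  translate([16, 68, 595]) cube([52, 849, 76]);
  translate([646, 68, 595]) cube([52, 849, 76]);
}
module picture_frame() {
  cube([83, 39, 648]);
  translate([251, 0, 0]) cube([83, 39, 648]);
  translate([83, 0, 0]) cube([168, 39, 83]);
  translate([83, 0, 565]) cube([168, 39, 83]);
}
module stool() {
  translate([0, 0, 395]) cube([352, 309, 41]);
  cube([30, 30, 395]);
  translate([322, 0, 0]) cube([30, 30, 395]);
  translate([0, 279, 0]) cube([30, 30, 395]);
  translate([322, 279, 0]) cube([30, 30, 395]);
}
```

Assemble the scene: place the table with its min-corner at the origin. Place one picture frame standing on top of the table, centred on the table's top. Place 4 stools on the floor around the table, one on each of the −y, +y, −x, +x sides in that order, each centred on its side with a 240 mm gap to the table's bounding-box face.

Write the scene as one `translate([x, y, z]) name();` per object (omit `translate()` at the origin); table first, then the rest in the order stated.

table();
translate([190, 473, 711]) picture_frame();
translate([181, -549, 0]) stool();
translate([181, 1225, 0]) stool();
translate([-592, 338, 0]) stool();
translate([954, 338, 0]) stool();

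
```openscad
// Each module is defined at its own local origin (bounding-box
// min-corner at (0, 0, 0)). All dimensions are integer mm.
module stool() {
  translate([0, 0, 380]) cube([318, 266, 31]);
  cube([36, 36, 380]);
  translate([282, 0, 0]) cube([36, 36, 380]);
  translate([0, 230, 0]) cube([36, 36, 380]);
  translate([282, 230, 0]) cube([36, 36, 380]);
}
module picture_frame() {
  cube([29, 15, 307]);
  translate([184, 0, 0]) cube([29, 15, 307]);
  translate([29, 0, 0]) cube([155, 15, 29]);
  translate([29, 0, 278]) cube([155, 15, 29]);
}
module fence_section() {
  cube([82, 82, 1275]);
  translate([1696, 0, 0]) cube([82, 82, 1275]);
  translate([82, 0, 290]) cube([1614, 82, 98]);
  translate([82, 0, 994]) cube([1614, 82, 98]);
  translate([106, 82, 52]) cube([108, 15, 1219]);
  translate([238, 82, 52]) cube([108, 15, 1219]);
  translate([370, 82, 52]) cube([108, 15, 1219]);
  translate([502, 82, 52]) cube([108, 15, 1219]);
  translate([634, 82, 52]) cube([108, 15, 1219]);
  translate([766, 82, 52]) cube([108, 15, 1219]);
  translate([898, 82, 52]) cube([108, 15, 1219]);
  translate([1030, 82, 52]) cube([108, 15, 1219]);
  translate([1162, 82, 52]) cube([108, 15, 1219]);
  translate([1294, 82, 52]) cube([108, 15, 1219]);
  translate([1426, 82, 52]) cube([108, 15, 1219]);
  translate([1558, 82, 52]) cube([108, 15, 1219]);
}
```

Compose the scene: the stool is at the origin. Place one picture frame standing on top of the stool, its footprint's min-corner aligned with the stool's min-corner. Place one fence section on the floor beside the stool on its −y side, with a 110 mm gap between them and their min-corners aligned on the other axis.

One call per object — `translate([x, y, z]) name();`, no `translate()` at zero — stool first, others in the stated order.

stool();
translate([0, 0, 411]) picture_frame();
translate([0, -207, 0]) fence_section();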